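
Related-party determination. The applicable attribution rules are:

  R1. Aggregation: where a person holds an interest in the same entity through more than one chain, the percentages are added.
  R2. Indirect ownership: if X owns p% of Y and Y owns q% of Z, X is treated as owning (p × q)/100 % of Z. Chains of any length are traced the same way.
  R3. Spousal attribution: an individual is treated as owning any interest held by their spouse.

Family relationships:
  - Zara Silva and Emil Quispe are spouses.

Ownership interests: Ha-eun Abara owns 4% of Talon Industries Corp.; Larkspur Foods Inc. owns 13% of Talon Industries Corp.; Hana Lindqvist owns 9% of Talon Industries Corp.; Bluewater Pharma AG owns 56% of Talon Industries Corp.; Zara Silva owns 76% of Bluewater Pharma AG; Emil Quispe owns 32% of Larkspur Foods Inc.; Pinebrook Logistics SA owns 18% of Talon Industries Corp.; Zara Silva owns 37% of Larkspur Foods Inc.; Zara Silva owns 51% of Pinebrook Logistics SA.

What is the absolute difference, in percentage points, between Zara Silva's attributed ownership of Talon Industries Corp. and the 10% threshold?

By spousal attribution (R3), Zara Silva is treated as also owning Emil Quispe's interest in Larkspur Foods Inc, giving 37% + 32% = 69%.
Chain via Bluewater Pharma AG (R2): 76% × 56% = 42.56% of Talon Industries Corp.
Chain via Pinebrook Logistics SA (R2): 51% × 18% = 9.18% of Talon Industries Corp.
Chain via Larkspur Foods Inc. (R2): 69% × 13% = 8.97% of Talon Industries Corp.
Aggregating (R1): 42.56% + 9.18% + 8.97% = 60.71%.
60.71% exceeds the 10% threshold by 50.71 percentage points.

50.71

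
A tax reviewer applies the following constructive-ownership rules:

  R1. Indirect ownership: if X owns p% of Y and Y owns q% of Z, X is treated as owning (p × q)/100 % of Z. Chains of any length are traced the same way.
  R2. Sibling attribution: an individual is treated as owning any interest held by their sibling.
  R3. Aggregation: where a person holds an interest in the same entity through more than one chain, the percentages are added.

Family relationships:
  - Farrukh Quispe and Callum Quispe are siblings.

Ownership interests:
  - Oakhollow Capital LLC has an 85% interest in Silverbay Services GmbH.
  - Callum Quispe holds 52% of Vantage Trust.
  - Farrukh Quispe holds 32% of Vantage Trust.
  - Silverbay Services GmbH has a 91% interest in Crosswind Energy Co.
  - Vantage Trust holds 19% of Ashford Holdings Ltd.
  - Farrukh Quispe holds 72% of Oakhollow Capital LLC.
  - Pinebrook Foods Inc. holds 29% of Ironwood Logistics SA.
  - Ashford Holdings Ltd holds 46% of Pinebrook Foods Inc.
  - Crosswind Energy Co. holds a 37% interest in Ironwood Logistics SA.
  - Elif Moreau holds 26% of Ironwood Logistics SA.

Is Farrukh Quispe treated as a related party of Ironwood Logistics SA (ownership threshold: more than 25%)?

No

By sibling attribution (R2), Farrukh Quispe is treated as also owning Callum Quispe's interest in Vantage Trust, giving 32% + 52% = 84%.
Chain via Vantage Trust → Ashford Holdings Ltd → Pinebrook Foods Inc. (R1): 84% × 19% × 46% × 29% = 2.129064% of Ironwood Logistics SA.
Chain via Oakhollow Capital LLC → Silverbay Services GmbH → Crosswind Energy Co. (R1): 72% × 85% × 91% × 37% = 20.60604% of Ironwood Logistics SA.
Aggregating (R3): 2.129064% + 20.60604% = 22.735104%.
22.735104% does not exceed the 25% threshold, so Farrukh is not a related party to Ironwood Logistics SA.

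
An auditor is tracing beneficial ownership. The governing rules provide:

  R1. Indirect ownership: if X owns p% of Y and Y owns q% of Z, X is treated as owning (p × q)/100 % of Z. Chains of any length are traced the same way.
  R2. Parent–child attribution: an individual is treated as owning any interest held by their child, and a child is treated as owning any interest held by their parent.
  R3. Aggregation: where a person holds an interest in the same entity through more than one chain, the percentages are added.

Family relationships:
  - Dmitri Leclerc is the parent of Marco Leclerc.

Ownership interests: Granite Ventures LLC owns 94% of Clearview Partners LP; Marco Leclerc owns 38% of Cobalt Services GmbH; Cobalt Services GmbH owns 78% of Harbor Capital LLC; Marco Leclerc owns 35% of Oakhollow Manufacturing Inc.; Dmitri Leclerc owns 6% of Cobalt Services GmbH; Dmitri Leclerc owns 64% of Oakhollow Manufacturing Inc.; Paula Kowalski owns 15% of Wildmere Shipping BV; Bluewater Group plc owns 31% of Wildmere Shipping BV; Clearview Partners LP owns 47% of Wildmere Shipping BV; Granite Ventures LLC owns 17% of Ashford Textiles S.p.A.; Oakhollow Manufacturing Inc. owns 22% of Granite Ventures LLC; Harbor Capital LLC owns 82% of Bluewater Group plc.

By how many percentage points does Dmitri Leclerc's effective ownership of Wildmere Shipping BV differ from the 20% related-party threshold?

1.653452

By parent–child attribution (R2), Dmitri Leclerc is treated as also owning Marco Leclerc's interest in Oakhollow Manufacturing Inc, giving 64% + 35% = 99%.
By parent–child attribution (R2), Dmitri Leclerc is treated as also owning Marco Leclerc's interest in Cobalt Services GmbH, giving 6% + 38% = 44%.
Chain via Oakhollow Manufacturing Inc. → Granite Ventures LLC → Clearview Partners LP (R1): 99% × 22% × 94% × 47% = 9.622404% of Wildmere Shipping BV.
Chain via Cobalt Services GmbH → Harbor Capital LLC → Bluewater Group plc (R1): 44% × 78% × 82% × 31% = 8.724144% of Wildmere Shipping BV.
Aggregating (R3): 9.622404% + 8.724144% = 18.346548%.
18.346548% falls short of the 20% threshold by 1.653452 percentage points.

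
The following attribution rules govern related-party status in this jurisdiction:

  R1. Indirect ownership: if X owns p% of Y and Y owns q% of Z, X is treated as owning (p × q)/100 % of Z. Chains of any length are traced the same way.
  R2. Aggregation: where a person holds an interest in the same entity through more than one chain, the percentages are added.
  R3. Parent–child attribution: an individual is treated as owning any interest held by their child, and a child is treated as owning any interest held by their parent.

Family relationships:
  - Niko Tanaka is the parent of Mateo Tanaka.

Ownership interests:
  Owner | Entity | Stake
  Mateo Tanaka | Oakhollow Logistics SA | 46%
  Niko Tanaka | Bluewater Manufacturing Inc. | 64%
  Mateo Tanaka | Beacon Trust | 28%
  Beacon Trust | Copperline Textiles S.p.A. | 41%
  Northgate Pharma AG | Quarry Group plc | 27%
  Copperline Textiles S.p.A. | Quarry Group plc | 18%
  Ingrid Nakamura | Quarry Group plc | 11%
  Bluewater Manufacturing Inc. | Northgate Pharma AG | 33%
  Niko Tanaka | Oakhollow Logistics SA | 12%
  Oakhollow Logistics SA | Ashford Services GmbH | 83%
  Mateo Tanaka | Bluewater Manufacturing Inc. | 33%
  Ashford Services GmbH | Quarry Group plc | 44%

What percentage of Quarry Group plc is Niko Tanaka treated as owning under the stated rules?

31.8907%

By parent–child attribution (R3), Niko Tanaka is treated as also owning Mateo Tanaka's interest in Oakhollow Logistics SA, giving 12% + 46% = 58%.
By parent–child attribution (R3), Niko Tanaka is treated as also owning Mateo Tanaka's interest in Bluewater Manufacturing Inc, giving 64% + 33% = 97%.
By parent–child attribution (R3), Niko Tanaka is treated as owning Mateo Tanaka's 28% interest in Beacon Trust.
Chain via Oakhollow Logistics SA → Ashford Services GmbH (R1): 58% × 83% × 44% = 21.1816% of Quarry Group plc.
Chain via Bluewater Manufacturing Inc. → Northgate Pharma AG (R1): 97% × 33% × 27% = 8.6427% of Quarry Group plc.
Chain via Beacon Trust → Copperline Textiles S.p.A. (R1): 28% × 41% × 18% = 2.0664% of Quarry Group plc.
Aggregating (R2): 21.1816% + 8.6427% + 2.0664% = 31.8907%.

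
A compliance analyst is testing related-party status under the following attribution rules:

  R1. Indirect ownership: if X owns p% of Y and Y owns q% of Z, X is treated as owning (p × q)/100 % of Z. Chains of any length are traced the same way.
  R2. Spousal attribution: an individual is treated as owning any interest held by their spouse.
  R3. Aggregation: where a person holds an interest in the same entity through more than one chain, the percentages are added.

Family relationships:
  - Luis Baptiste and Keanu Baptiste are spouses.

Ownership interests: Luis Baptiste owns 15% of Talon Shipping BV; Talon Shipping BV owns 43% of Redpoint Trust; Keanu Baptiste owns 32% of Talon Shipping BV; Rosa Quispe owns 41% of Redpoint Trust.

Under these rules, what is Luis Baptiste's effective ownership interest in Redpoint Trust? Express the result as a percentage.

20.21%

By spousal attribution (R2), Luis Baptiste is treated as also owning Keanu Baptiste's interest in Talon Shipping BV, giving 15% + 32% = 47%.
Chain via Talon Shipping BV (R1): 47% × 43% = 20.21% of Redpoint Trust.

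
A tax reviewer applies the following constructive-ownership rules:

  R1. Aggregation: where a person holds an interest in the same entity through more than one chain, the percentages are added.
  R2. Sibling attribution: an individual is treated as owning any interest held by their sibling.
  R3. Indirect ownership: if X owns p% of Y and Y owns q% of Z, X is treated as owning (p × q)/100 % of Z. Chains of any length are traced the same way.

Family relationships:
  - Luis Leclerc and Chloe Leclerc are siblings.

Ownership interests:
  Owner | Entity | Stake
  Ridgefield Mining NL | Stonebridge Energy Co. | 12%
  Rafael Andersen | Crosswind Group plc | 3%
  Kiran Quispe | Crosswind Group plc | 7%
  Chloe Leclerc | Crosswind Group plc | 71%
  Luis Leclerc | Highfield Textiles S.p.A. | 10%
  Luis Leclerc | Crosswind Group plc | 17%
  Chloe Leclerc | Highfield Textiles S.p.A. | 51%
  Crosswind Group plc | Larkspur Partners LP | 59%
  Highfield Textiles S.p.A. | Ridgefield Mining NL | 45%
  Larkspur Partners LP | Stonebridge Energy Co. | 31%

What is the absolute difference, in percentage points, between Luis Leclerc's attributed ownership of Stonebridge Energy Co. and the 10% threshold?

9.3892

By sibling attribution (R2), Luis Leclerc is treated as also owning Chloe Leclerc's interest in Highfield Textiles S.p.A, giving 10% + 51% = 61%.
By sibling attribution (R2), Luis Leclerc is treated as also owning Chloe Leclerc's interest in Crosswind Group plc, giving 17% + 71% = 88%.
Chain via Highfield Textiles S.p.A. → Ridgefield Mining NL (R3): 61% × 45% × 12% = 3.294% of Stonebridge Energy Co.
Chain via Crosswind Group plc → Larkspur Partners LP (R3): 88% × 59% × 31% = 16.0952% of Stonebridge Energy Co.
Aggregating (R1): 3.294% + 16.0952% = 19.3892%.
19.3892% exceeds the 10% threshold by 9.3892 percentage points.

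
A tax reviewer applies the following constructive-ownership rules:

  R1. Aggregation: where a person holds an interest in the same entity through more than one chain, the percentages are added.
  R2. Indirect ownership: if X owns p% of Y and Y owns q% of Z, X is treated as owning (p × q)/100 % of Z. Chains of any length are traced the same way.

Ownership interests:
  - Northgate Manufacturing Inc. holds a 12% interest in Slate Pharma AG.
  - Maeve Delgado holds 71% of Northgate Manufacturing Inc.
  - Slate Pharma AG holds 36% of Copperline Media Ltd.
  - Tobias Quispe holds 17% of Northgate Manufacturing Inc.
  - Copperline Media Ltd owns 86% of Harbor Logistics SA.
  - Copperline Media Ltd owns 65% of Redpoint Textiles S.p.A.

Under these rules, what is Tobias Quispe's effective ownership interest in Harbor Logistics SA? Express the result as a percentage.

0.631584%

Chain via Northgate Manufacturing Inc. → Slate Pharma AG → Copperline Media Ltd (R2): 17% × 12% × 36% × 86% = 0.631584% of Harbor Logistics SA.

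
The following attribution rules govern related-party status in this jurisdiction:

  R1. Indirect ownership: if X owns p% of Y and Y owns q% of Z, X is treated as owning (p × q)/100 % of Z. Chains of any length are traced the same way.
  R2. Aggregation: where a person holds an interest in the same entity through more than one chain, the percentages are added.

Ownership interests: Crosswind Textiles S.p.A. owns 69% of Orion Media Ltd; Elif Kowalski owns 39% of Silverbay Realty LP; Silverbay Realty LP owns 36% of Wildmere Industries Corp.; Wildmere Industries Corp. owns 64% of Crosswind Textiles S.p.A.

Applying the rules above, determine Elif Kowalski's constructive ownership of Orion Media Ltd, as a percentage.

Chain via Silverbay Realty LP → Wildmere Industries Corp. → Crosswind Textiles S.p.A. (R1): 39% × 36% × 64% × 69% = 6.200064% of Orion Media Ltd.

6.200064%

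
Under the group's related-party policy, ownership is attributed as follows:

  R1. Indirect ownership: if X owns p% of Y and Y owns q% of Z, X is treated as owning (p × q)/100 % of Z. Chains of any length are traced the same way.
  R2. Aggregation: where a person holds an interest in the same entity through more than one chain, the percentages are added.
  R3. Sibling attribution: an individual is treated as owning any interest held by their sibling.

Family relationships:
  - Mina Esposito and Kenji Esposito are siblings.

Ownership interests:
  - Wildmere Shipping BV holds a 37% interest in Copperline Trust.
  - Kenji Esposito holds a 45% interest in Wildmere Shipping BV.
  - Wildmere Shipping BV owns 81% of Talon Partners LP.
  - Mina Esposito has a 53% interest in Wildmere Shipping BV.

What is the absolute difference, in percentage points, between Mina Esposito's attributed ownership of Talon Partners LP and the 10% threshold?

By sibling attribution (R3), Mina Esposito is treated as also owning Kenji Esposito's interest in Wildmere Shipping BV, giving 53% + 45% = 98%.
Chain via Wildmere Shipping BV (R1): 98% × 81% = 79.38% of Talon Partners LP.
79.38% exceeds the 10% threshold by 69.38 percentage points.

69.38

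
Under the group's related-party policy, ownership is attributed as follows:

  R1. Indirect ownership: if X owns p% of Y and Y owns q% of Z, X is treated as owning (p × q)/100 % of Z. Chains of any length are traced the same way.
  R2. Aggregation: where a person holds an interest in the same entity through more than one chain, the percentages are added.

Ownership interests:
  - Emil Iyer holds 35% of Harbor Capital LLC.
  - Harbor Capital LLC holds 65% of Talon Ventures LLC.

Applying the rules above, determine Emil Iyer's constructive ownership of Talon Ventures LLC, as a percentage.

22.75%

Chain via Harbor Capital LLC (R1): 35% × 65% = 22.75% of Talon Ventures LLC.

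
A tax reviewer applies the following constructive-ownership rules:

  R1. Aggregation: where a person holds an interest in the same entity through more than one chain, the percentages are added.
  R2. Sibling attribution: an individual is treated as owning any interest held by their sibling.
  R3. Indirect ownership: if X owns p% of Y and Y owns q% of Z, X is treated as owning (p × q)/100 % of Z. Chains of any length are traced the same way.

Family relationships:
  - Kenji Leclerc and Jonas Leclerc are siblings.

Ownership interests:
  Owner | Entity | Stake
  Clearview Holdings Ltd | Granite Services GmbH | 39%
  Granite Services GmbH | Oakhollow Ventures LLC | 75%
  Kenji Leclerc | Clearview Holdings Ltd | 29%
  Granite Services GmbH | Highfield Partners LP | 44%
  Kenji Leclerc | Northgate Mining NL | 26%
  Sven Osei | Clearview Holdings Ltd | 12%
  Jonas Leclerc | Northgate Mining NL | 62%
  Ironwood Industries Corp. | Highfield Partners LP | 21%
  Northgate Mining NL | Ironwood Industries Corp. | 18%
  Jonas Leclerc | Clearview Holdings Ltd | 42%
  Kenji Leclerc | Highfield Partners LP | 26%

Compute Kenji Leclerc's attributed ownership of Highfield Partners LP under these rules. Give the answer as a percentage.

By sibling attribution (R2), Kenji Leclerc is treated as also owning Jonas Leclerc's interest in Northgate Mining NL, giving 26% + 62% = 88%.
By sibling attribution (R2), Kenji Leclerc is treated as also owning Jonas Leclerc's interest in Clearview Holdings Ltd, giving 29% + 42% = 71%.
Chain via Northgate Mining NL → Ironwood Industries Corp. (R3): 88% × 18% × 21% = 3.3264% of Highfield Partners LP.
Chain via Clearview Holdings Ltd → Granite Services GmbH (R3): 71% × 39% × 44% = 12.1836% of Highfield Partners LP.
Direct interest in Highfield Partners LP: 26%.
Aggregating (R1): 3.3264% + 12.1836% + 26% = 41.51%.

41.51%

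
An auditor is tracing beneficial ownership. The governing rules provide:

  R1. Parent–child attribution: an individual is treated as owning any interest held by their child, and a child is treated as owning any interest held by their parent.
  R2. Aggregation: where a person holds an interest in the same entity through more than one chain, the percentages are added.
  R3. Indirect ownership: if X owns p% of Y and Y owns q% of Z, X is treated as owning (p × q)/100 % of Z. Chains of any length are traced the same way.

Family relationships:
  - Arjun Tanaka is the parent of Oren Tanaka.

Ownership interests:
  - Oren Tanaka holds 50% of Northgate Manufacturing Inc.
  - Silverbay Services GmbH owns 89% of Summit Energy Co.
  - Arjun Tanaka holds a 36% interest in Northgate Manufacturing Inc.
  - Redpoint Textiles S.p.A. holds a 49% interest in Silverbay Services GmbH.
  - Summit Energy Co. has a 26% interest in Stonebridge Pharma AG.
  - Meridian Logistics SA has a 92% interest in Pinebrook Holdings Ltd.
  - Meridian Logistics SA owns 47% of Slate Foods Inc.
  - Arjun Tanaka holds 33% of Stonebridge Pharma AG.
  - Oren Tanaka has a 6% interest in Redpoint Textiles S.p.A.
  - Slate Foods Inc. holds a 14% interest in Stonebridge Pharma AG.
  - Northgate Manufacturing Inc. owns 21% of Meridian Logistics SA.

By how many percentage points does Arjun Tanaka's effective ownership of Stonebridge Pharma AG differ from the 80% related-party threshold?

By parent–child attribution (R1), Arjun Tanaka is treated as also owning Oren Tanaka's interest in Northgate Manufacturing Inc, giving 36% + 50% = 86%.
By parent–child attribution (R1), Arjun Tanaka is treated as owning Oren Tanaka's 6% interest in Redpoint Textiles S.p.A.
Chain via Northgate Manufacturing Inc. → Meridian Logistics SA → Slate Foods Inc. (R3): 86% × 21% × 47% × 14% = 1.188348% of Stonebridge Pharma AG.
Direct interest in Stonebridge Pharma AG: 33%.
Chain via Redpoint Textiles S.p.A. → Silverbay Services GmbH → Summit Energy Co. (R3): 6% × 49% × 89% × 26% = 0.680316% of Stonebridge Pharma AG.
Aggregating (R2): 1.188348% + 33% + 0.680316% = 34.868664%.
34.868664% falls short of the 80% threshold by 45.131336 percentage points.

45.131336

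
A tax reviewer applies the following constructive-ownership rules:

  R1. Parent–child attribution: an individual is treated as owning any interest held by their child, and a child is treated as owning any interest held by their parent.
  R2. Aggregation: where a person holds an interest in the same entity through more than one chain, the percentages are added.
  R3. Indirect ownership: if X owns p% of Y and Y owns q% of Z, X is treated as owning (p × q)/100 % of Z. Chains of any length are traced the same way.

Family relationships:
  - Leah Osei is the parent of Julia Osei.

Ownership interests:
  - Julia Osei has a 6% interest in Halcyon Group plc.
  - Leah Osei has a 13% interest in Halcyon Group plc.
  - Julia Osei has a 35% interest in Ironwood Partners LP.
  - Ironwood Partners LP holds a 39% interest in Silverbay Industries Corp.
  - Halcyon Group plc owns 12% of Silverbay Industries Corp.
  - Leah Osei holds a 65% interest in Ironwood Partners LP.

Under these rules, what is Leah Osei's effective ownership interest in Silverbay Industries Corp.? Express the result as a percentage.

By parent–child attribution (R1), Leah Osei is treated as also owning Julia Osei's interest in Halcyon Group plc, giving 13% + 6% = 19%.
By parent–child attribution (R1), Leah Osei is treated as also owning Julia Osei's interest in Ironwood Partners LP, giving 65% + 35% = 100%.
Chain via Halcyon Group plc (R3): 19% × 12% = 2.28% of Silverbay Industries Corp.
Chain via Ironwood Partners LP (R3): 100% × 39% = 39% of Silverbay Industries Corp.
Aggregating (R2): 2.28% + 39% = 41.28%.

41.28%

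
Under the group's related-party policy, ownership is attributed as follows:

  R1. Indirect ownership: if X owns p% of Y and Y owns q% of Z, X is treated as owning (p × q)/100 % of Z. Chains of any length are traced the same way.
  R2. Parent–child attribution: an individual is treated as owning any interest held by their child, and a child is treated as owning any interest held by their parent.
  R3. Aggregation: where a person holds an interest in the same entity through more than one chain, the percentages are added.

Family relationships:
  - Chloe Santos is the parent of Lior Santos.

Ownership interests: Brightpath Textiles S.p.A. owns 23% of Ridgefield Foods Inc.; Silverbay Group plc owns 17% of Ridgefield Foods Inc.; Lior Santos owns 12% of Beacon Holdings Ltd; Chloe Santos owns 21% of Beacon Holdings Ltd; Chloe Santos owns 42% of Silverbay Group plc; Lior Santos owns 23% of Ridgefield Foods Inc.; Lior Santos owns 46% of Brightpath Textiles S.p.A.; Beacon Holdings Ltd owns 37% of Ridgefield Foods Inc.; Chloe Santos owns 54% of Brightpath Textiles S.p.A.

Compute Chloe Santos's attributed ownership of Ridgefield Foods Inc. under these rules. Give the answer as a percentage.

65.35%

By parent–child attribution (R2), Chloe Santos is treated as also owning Lior Santos's interest in Brightpath Textiles S.p.A, giving 54% + 46% = 100%.
By parent–child attribution (R2), Chloe Santos is treated as also owning Lior Santos's interest in Beacon Holdings Ltd, giving 21% + 12% = 33%.
By parent–child attribution (R2), Chloe Santos is treated as owning Lior Santos's 23% interest in Ridgefield Foods Inc.
Chain via Brightpath Textiles S.p.A. (R1): 100% × 23% = 23% of Ridgefield Foods Inc.
Chain via Silverbay Group plc (R1): 42% × 17% = 7.14% of Ridgefield Foods Inc.
Chain via Beacon Holdings Ltd (R1): 33% × 37% = 12.21% of Ridgefield Foods Inc.
Direct interest in Ridgefield Foods Inc: 23%.
Aggregating (R3): 23% + 7.14% + 12.21% + 23% = 65.35%.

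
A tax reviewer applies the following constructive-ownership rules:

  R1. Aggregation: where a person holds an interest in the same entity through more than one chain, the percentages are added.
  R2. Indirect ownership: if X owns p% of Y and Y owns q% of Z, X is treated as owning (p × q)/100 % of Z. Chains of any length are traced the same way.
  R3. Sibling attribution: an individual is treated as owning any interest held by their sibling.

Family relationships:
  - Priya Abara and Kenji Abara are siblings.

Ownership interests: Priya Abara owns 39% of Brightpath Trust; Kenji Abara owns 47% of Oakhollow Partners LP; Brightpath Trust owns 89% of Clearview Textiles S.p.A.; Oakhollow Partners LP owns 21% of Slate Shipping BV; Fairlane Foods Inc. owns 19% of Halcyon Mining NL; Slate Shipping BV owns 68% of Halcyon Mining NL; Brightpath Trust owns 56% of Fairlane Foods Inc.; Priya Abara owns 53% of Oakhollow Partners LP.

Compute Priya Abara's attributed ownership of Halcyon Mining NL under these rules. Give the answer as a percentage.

18.4296%

By sibling attribution (R3), Priya Abara is treated as also owning Kenji Abara's interest in Oakhollow Partners LP, giving 53% + 47% = 100%.
Chain via Oakhollow Partners LP → Slate Shipping BV (R2): 100% × 21% × 68% = 14.28% of Halcyon Mining NL.
Chain via Brightpath Trust → Fairlane Foods Inc. (R2): 39% × 56% × 19% = 4.1496% of Halcyon Mining NL.
Aggregating (R1): 14.28% + 4.1496% = 18.4296%.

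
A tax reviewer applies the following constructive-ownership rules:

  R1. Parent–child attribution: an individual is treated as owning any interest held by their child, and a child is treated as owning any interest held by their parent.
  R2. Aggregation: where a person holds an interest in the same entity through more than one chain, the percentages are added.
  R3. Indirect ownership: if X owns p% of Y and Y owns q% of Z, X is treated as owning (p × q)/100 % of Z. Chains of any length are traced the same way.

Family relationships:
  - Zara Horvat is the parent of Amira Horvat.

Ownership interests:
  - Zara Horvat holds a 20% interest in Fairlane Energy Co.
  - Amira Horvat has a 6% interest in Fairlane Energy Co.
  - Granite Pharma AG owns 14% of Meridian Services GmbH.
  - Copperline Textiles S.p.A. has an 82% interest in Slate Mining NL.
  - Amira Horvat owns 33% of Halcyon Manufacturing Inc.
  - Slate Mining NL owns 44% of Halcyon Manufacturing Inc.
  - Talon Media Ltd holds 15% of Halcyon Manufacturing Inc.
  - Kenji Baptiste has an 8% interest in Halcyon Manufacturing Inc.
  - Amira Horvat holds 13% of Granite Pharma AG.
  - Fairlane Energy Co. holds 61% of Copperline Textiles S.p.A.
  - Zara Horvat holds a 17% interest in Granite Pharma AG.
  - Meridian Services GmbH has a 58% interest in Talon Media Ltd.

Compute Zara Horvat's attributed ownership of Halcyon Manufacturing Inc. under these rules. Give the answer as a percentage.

39.087688%

By parent–child attribution (R1), Zara Horvat is treated as also owning Amira Horvat's interest in Fairlane Energy Co, giving 20% + 6% = 26%.
By parent–child attribution (R1), Zara Horvat is treated as also owning Amira Horvat's interest in Granite Pharma AG, giving 17% + 13% = 30%.
By parent–child attribution (R1), Zara Horvat is treated as owning Amira Horvat's 33% interest in Halcyon Manufacturing Inc.
Chain via Fairlane Energy Co. → Copperline Textiles S.p.A. → Slate Mining NL (R3): 26% × 61% × 82% × 44% = 5.722288% of Halcyon Manufacturing Inc.
Chain via Granite Pharma AG → Meridian Services GmbH → Talon Media Ltd (R3): 30% × 14% × 58% × 15% = 0.3654% of Halcyon Manufacturing Inc.
Direct interest in Halcyon Manufacturing Inc: 33%.
Aggregating (R2): 5.722288% + 0.3654% + 33% = 39.087688%.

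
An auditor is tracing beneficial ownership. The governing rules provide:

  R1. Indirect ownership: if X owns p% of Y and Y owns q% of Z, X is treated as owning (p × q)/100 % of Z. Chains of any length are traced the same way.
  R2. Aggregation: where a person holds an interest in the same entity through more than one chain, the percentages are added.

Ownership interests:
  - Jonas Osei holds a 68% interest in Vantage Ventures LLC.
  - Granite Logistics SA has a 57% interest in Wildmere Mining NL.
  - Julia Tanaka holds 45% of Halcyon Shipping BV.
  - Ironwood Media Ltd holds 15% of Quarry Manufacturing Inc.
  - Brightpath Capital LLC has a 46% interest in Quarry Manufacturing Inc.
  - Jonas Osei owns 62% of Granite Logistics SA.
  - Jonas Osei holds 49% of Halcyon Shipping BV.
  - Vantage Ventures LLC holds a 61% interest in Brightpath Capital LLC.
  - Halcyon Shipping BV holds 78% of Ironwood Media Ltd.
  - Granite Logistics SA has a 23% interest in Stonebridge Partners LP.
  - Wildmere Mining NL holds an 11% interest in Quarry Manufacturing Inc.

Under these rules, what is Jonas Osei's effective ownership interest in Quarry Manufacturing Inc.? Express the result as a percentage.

Chain via Granite Logistics SA → Wildmere Mining NL (R1): 62% × 57% × 11% = 3.8874% of Quarry Manufacturing Inc.
Chain via Halcyon Shipping BV → Ironwood Media Ltd (R1): 49% × 78% × 15% = 5.733% of Quarry Manufacturing Inc.
Chain via Vantage Ventures LLC → Brightpath Capital LLC (R1): 68% × 61% × 46% = 19.0808% of Quarry Manufacturing Inc.
Aggregating (R2): 3.8874% + 5.733% + 19.0808% = 28.7012%.

28.7012%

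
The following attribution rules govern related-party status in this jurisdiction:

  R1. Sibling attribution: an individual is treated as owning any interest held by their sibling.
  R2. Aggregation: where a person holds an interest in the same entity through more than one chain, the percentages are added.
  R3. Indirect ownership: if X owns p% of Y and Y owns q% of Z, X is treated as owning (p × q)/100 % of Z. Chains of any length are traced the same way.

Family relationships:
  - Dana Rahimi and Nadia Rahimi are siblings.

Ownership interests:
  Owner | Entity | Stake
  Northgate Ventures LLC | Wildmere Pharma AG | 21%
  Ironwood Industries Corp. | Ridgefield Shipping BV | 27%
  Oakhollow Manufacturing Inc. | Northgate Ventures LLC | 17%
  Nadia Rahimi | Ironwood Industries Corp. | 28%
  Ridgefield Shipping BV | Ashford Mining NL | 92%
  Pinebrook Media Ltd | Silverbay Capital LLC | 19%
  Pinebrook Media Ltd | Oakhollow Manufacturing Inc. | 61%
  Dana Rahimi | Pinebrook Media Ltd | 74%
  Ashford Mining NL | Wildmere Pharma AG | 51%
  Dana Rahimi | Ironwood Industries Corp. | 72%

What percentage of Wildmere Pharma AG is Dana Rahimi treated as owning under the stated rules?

By sibling attribution (R1), Dana Rahimi is treated as also owning Nadia Rahimi's interest in Ironwood Industries Corp, giving 72% + 28% = 100%.
Chain via Ironwood Industries Corp. → Ridgefield Shipping BV → Ashford Mining NL (R3): 100% × 27% × 92% × 51% = 12.6684% of Wildmere Pharma AG.
Chain via Pinebrook Media Ltd → Oakhollow Manufacturing Inc. → Northgate Ventures LLC (R3): 74% × 61% × 17% × 21% = 1.611498% of Wildmere Pharma AG.
Aggregating (R2): 12.6684% + 1.611498% = 14.279898%.

14.279898%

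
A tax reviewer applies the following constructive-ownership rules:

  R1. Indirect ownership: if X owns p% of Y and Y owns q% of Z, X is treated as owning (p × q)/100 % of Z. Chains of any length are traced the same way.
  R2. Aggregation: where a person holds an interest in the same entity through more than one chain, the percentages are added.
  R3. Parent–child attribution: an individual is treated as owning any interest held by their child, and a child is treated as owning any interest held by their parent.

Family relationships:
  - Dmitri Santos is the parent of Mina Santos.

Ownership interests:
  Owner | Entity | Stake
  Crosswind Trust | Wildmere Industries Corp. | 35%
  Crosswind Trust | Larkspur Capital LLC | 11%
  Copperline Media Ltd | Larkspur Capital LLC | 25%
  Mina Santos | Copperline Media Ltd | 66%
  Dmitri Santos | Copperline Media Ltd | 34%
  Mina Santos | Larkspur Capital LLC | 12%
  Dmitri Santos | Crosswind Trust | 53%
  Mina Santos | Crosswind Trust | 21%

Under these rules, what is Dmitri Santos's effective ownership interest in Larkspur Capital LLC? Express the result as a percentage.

45.14%

By parent–child attribution (R3), Dmitri Santos is treated as also owning Mina Santos's interest in Copperline Media Ltd, giving 34% + 66% = 100%.
By parent–child attribution (R3), Dmitri Santos is treated as also owning Mina Santos's interest in Crosswind Trust, giving 53% + 21% = 74%.
By parent–child attribution (R3), Dmitri Santos is treated as owning Mina Santos's 12% interest in Larkspur Capital LLC.
Chain via Copperline Media Ltd (R1): 100% × 25% = 25% of Larkspur Capital LLC.
Chain via Crosswind Trust (R1): 74% × 11% = 8.14% of Larkspur Capital LLC.
Direct interest in Larkspur Capital LLC: 12%.
Aggregating (R2): 25% + 8.14% + 12% = 45.14%.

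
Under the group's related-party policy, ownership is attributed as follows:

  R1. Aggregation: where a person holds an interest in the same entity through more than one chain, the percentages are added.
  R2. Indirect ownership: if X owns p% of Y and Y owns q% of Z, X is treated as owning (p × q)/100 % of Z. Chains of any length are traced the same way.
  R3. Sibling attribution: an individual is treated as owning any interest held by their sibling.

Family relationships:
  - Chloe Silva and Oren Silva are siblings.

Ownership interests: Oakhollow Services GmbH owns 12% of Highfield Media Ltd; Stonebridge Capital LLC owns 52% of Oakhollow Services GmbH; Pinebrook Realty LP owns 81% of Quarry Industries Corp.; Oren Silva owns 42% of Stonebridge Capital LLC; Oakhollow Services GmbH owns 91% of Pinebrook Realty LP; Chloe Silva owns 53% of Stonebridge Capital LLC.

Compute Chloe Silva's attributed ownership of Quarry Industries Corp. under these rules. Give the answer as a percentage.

By sibling attribution (R3), Chloe Silva is treated as also owning Oren Silva's interest in Stonebridge Capital LLC, giving 53% + 42% = 95%.
Chain via Stonebridge Capital LLC → Oakhollow Services GmbH → Pinebrook Realty LP (R2): 95% × 52% × 91% × 81% = 36.41274% of Quarry Industries Corp.

36.41274%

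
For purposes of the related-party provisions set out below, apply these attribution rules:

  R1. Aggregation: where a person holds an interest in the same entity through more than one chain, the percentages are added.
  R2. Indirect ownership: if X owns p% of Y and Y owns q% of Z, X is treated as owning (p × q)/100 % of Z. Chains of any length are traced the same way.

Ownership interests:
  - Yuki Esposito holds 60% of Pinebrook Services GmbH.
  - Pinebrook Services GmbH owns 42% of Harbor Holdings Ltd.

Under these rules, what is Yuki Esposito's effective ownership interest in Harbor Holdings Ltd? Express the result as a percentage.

Chain via Pinebrook Services GmbH (R2): 60% × 42% = 25.2% of Harbor Holdings Ltd.

25.2%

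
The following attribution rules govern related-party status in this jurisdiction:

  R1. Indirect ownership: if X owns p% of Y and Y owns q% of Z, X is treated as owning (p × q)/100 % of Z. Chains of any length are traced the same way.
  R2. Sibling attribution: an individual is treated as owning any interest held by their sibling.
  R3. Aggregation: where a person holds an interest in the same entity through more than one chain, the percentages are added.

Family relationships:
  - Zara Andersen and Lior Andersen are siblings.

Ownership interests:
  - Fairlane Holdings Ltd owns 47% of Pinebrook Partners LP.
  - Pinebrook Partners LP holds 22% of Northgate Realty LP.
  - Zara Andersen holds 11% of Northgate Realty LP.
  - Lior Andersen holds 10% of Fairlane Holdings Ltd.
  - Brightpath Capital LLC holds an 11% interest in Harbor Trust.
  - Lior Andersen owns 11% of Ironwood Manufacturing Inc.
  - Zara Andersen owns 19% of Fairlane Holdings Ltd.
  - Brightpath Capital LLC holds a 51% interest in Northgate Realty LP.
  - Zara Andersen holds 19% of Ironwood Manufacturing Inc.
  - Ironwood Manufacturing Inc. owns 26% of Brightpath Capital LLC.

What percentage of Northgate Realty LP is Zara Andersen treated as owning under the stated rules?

17.9766%

By sibling attribution (R2), Zara Andersen is treated as also owning Lior Andersen's interest in Fairlane Holdings Ltd, giving 19% + 10% = 29%.
By sibling attribution (R2), Zara Andersen is treated as also owning Lior Andersen's interest in Ironwood Manufacturing Inc, giving 19% + 11% = 30%.
Chain via Fairlane Holdings Ltd → Pinebrook Partners LP (R1): 29% × 47% × 22% = 2.9986% of Northgate Realty LP.
Chain via Ironwood Manufacturing Inc. → Brightpath Capital LLC (R1): 30% × 26% × 51% = 3.978% of Northgate Realty LP.
Direct interest in Northgate Realty LP: 11%.
Aggregating (R3): 2.9986% + 3.978% + 11% = 17.9766%.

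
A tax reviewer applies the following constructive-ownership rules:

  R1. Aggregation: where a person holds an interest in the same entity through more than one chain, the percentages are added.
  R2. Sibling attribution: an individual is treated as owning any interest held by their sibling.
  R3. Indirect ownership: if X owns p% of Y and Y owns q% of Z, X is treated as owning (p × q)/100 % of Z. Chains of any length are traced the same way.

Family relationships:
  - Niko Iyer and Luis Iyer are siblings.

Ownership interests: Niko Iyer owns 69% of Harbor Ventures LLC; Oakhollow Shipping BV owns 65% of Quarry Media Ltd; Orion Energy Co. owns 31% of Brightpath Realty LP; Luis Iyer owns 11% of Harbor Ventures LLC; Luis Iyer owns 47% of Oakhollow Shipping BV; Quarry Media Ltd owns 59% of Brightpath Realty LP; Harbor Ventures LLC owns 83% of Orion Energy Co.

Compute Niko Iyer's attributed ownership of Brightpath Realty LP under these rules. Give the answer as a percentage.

38.6085%

By sibling attribution (R2), Niko Iyer is treated as also owning Luis Iyer's interest in Harbor Ventures LLC, giving 69% + 11% = 80%.
By sibling attribution (R2), Niko Iyer is treated as owning Luis Iyer's 47% interest in Oakhollow Shipping BV.
Chain via Harbor Ventures LLC → Orion Energy Co. (R3): 80% × 83% × 31% = 20.584% of Brightpath Realty LP.
Chain via Oakhollow Shipping BV → Quarry Media Ltd (R3): 47% × 65% × 59% = 18.0245% of Brightpath Realty LP.
Aggregating (R1): 20.584% + 18.0245% = 38.6085%.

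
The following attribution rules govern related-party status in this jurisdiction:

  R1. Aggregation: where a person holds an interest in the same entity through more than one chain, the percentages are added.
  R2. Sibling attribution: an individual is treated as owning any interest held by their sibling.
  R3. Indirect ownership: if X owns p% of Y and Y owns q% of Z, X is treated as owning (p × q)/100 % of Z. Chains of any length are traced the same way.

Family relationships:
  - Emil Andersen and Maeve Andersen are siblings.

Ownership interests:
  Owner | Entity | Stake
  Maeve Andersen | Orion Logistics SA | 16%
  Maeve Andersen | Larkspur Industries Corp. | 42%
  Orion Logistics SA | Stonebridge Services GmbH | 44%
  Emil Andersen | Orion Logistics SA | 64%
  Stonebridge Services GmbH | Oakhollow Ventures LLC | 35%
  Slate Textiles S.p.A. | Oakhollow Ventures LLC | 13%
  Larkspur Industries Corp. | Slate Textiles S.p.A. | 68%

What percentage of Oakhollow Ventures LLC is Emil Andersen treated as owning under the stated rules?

By sibling attribution (R2), Emil Andersen is treated as also owning Maeve Andersen's interest in Orion Logistics SA, giving 64% + 16% = 80%.
By sibling attribution (R2), Emil Andersen is treated as owning Maeve Andersen's 42% interest in Larkspur Industries Corp.
Chain via Orion Logistics SA → Stonebridge Services GmbH (R3): 80% × 44% × 35% = 12.32% of Oakhollow Ventures LLC.
Chain via Larkspur Industries Corp. → Slate Textiles S.p.A. (R3): 42% × 68% × 13% = 3.7128% of Oakhollow Ventures LLC.
Aggregating (R1): 12.32% + 3.7128% = 16.0328%.

16.0328%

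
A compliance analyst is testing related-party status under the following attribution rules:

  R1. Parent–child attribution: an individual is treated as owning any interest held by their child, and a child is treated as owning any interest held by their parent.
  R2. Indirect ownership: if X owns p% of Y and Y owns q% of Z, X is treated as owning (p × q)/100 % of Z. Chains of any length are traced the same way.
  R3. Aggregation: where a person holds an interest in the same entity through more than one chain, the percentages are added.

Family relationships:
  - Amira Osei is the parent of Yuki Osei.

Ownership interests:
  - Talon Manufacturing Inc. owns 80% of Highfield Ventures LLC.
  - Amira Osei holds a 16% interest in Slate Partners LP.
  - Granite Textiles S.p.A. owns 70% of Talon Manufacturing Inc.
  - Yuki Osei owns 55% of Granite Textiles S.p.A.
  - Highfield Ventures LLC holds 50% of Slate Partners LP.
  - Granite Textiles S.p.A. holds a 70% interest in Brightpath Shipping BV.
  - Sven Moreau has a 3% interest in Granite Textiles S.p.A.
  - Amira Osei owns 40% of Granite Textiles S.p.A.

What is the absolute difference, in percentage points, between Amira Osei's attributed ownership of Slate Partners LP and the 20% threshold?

By parent–child attribution (R1), Amira Osei is treated as also owning Yuki Osei's interest in Granite Textiles S.p.A, giving 40% + 55% = 95%.
Chain via Granite Textiles S.p.A. → Talon Manufacturing Inc. → Highfield Ventures LLC (R2): 95% × 70% × 80% × 50% = 26.6% of Slate Partners LP.
Direct interest in Slate Partners LP: 16%.
Aggregating (R3): 26.6% + 16% = 42.6%.
42.6% exceeds the 20% threshold by 22.6 percentage points.

22.6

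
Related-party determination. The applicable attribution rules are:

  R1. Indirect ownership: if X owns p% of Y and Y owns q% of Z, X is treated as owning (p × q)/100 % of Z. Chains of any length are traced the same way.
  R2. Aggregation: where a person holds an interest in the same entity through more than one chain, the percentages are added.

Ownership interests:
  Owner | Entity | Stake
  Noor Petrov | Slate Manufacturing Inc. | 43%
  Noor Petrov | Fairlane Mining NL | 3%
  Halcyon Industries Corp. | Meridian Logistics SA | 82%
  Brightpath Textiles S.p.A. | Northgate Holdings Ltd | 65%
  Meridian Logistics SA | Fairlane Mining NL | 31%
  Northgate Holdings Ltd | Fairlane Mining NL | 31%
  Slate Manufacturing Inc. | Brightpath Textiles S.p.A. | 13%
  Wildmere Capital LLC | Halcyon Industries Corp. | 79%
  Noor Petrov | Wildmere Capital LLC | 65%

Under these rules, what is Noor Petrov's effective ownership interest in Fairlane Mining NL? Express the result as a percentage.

Chain via Wildmere Capital LLC → Halcyon Industries Corp. → Meridian Logistics SA (R1): 65% × 79% × 82% × 31% = 13.05317% of Fairlane Mining NL.
Chain via Slate Manufacturing Inc. → Brightpath Textiles S.p.A. → Northgate Holdings Ltd (R1): 43% × 13% × 65% × 31% = 1.126385% of Fairlane Mining NL.
Direct interest in Fairlane Mining NL: 3%.
Aggregating (R2): 13.05317% + 1.126385% + 3% = 17.179555%.

17.179555%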